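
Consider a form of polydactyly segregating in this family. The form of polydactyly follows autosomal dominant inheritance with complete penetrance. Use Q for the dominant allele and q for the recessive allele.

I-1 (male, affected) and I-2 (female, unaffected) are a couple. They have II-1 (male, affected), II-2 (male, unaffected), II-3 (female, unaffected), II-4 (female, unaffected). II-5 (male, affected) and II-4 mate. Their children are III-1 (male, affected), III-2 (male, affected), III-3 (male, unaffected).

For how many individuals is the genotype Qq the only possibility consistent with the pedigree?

Obligate heterozygotes: I-1 is affected so carries Q and passed q to II-2 (qq), so I-1 is Qq; II-1 is affected so carries Q and received q from I-2 (qq), so II-1 is Qq; II-5 is affected so carries Q and passed q to III-3 (qq), so II-5 is Qq; III-1 is affected so carries Q and received q from II-4 (qq), so III-1 is Qq; III-2 is affected so carries Q and received q from II-4 (qq), so III-2 is Qq.
Every other individual is either homozygous by phenotype or has at least one consistent homozygous assignment, so the count is 5.

5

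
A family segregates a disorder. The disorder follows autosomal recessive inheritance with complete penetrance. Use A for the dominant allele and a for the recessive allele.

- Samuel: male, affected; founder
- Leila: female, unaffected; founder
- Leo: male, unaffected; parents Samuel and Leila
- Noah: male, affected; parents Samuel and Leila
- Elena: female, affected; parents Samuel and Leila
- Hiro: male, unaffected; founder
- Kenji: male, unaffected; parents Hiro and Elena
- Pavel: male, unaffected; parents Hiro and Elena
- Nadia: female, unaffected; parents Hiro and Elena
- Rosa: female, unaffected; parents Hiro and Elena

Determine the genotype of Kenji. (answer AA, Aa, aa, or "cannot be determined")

Aa

From phenotype alone, Kenji is AA or Aa.
Kenji is unaffected so carries A and received a from Elena (aa), so Kenji is Aa.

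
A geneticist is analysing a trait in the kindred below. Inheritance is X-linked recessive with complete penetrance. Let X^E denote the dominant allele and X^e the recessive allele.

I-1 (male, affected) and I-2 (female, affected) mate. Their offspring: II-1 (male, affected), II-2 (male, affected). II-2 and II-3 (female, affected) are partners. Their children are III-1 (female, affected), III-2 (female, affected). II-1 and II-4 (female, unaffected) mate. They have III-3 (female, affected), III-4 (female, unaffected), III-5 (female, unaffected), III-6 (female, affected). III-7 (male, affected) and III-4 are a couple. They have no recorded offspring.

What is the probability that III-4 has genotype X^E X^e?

1

III-4 is unaffected so carries E and received e from II-1 (X^e Y), so III-4 is X^E X^e, giving P(X^E X^e) = 1.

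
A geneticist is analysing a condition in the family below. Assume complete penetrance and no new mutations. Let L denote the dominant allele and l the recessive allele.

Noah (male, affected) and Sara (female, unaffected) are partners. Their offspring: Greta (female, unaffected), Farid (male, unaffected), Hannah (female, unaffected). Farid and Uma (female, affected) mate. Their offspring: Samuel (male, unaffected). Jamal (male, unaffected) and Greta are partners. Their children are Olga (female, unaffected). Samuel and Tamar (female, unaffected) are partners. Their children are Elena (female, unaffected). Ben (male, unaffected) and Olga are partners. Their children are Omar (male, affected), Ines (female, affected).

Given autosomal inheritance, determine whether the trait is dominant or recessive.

recessive

Ben and Olga are both unaffected yet have an affected child Omar. Under dominance, an affected child requires at least one affected parent, so the trait cannot be dominant.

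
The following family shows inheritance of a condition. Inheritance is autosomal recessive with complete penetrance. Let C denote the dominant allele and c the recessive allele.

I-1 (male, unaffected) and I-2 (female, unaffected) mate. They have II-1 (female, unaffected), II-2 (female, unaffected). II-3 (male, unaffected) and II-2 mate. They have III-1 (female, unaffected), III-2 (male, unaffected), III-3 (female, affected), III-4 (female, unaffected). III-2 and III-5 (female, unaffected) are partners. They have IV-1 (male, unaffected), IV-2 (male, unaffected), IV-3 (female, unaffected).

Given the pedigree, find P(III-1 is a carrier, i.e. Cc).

2/3

II-3 is unaffected so carries C and passed c to III-3 (cc), so II-3 is Cc.
II-2 is unaffected so carries C and passed c to III-3 (cc), so II-2 is Cc.
Their cross gives offspring ratios 1/4 CC : 1/2 Cc : 1/4 cc. Conditioning on III-1 being unaffected, P(Cc) = 1/2 / 3/4 = 2/3.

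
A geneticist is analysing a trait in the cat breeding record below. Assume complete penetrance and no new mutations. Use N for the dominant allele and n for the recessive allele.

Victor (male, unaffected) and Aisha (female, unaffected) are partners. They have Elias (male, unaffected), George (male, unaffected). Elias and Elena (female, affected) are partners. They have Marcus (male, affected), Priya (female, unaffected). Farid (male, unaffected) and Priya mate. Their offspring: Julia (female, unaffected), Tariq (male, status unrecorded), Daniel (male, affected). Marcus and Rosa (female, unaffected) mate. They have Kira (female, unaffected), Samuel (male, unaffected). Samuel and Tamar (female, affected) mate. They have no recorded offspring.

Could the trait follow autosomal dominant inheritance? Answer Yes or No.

No

Under autosomal dominant, Daniel (affected, male) cannot arise from Farid (unaffected) × Priya (unaffected).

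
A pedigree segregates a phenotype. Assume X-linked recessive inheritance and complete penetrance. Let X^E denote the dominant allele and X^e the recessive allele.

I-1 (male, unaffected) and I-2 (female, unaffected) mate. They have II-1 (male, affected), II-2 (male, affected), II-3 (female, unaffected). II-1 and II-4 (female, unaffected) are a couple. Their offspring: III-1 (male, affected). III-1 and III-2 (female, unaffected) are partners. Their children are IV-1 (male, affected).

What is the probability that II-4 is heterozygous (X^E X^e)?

1

II-4 is unaffected so carries E and passed e to III-1 (X^e Y), so II-4 is X^E X^e, giving P(X^E X^e) = 1.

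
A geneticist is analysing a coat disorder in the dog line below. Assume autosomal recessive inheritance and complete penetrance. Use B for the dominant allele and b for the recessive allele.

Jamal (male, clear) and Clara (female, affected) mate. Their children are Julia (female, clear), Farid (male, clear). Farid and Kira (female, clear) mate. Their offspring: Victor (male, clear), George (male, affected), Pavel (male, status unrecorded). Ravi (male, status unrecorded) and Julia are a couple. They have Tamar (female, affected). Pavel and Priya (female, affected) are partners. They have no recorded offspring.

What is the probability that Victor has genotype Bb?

Farid is clear so carries B and received b from Clara (bb), so Farid is Bb.
Kira is clear so carries B and passed b to George (bb), so Kira is Bb.
Their cross gives offspring ratios 1/4 BB : 1/2 Bb : 1/4 bb. Conditioning on Victor being clear, P(Bb) = 1/2 / 3/4 = 2/3.

2/3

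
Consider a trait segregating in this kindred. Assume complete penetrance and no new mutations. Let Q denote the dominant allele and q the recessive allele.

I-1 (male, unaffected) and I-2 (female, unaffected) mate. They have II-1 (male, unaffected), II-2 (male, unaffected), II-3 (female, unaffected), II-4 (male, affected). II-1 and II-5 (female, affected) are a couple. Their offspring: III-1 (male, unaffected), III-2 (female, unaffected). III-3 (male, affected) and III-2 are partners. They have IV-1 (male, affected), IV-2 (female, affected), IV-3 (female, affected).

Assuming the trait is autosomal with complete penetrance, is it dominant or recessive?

recessive

I-1 and I-2 are both unaffected yet have an affected child II-4. Under dominance, an affected child requires at least one affected parent, so the trait cannot be dominant.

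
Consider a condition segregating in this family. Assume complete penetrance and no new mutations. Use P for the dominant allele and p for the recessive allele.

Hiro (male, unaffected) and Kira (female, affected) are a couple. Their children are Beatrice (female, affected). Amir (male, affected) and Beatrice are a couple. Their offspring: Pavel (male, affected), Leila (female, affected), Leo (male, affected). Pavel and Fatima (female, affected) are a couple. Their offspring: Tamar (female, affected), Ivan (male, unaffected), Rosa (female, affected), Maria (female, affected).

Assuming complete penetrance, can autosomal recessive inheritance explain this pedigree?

Under autosomal recessive, Ivan (unaffected, male) cannot arise from Pavel (affected) × Fatima (affected).

No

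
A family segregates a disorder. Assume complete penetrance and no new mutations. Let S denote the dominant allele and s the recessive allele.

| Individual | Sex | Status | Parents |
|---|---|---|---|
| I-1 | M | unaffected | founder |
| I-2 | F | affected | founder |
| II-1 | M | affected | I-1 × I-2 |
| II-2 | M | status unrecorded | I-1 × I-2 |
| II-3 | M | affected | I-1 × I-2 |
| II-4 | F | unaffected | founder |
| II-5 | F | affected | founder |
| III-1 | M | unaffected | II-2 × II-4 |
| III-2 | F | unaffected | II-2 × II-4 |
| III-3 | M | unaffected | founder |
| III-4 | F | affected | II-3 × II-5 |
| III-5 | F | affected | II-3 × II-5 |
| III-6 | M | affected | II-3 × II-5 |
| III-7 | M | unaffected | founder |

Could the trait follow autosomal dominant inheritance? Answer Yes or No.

Yes

A consistent assignment under autosomal dominant exists: I-1 ss, I-2 SS, II-1 Ss, II-2 Ss, II-3 Ss, II-4 ss, II-5 SS, III-1 ss, III-2 ss, III-3 ss, III-4 SS, III-5 SS, III-6 SS, III-7 ss.
In this assignment every recorded phenotype matches its genotype and every non-founder's genotype is obtainable from its parents' genotypes, so the pedigree is consistent.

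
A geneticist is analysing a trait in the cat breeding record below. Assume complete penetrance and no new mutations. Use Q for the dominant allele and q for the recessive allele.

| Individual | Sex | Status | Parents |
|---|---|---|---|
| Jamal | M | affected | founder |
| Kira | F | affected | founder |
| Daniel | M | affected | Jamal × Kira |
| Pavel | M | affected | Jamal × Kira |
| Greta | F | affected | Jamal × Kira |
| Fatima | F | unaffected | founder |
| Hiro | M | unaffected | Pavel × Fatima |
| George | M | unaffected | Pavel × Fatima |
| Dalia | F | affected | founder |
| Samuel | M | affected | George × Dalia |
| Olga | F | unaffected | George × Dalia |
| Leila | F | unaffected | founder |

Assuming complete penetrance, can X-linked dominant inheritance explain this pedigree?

Yes

A consistent assignment under X-linked dominant exists: Jamal X^Q Y, Kira X^Q X^Q, Daniel X^Q Y, Pavel X^Q Y, Greta X^Q X^Q, Fatima X^q X^q, Hiro X^q Y, George X^q Y, Dalia X^Q X^q, Samuel X^Q Y, Olga X^q X^q, Leila X^q X^q.
In this assignment every recorded phenotype matches its genotype and every non-founder's genotype is obtainable from its parents' genotypes, so the pedigree is consistent.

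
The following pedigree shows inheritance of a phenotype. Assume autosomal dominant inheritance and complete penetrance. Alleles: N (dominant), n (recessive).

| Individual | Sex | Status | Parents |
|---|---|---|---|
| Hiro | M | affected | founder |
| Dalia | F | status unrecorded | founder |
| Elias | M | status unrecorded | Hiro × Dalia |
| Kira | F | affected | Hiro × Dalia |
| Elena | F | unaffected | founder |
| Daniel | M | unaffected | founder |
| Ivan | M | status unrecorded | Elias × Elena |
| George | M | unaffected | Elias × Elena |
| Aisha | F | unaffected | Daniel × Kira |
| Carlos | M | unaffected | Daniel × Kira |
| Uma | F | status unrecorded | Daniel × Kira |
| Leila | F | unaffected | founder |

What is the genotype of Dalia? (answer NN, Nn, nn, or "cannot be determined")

cannot be determined

Dalia's phenotype is unrecorded, and no parent or child forces a single allele at both positions; consistent genotype assignments exist with Dalia as NN or Nn or nn.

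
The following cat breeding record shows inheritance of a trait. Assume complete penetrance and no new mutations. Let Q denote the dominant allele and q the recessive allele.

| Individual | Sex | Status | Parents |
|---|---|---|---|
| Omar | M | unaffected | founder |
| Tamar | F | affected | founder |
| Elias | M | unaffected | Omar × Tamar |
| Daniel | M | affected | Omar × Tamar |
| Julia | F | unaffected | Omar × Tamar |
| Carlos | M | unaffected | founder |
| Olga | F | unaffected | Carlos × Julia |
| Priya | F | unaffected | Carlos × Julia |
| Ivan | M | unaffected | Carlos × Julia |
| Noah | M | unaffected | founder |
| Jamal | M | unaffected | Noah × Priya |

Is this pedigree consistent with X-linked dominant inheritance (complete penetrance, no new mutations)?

A consistent assignment under X-linked dominant exists: Omar X^q Y, Tamar X^Q X^q, Elias X^q Y, Daniel X^Q Y, Julia X^q X^q, Carlos X^q Y, Olga X^q X^q, Priya X^q X^q, Ivan X^q Y, Noah X^q Y, Jamal X^q Y.
In this assignment every recorded phenotype matches its genotype and every non-founder's genotype is obtainable from its parents' genotypes, so the pedigree is consistent.

Yes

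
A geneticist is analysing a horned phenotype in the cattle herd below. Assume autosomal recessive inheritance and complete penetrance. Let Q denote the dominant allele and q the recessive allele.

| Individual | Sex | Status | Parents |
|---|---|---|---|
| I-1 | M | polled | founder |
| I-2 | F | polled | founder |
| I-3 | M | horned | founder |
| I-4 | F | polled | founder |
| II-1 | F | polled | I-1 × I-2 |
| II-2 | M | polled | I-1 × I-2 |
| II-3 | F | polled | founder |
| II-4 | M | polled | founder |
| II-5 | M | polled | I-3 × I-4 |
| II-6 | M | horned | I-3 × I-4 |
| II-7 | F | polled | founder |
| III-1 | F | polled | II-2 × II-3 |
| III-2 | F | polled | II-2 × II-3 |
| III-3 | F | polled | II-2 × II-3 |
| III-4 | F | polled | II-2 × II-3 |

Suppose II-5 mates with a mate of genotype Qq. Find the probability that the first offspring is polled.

3/4

II-5 is polled so carries Q and received q from I-3 (qq), so II-5 is Qq.
The cross gives 1/4 QQ : 1/2 Qq : 1/4 qq, so P(offspring is polled) = 3/4.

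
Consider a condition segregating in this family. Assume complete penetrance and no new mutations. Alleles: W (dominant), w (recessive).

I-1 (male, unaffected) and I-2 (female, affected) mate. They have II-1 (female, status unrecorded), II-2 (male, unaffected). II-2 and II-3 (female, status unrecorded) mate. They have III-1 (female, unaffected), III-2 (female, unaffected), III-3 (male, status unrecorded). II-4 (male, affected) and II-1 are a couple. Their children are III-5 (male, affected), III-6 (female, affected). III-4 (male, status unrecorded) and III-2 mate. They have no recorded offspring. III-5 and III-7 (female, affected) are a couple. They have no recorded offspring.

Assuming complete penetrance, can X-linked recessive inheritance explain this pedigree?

Under X-linked recessive, II-2 (unaffected, male) cannot arise from I-1 (unaffected) × I-2 (affected).

No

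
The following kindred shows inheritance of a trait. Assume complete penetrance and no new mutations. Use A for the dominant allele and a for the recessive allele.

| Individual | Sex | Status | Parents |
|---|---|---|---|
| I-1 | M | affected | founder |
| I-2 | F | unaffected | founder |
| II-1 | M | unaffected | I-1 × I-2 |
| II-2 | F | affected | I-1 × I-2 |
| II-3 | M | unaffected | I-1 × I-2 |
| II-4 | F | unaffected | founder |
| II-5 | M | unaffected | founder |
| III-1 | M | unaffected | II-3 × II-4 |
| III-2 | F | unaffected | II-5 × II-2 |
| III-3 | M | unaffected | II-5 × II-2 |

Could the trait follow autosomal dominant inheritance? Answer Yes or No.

Yes

A consistent assignment under autosomal dominant exists: I-1 Aa, I-2 aa, II-1 aa, II-2 Aa, II-3 aa, II-4 aa, II-5 aa, III-1 aa, III-2 aa, III-3 aa.
In this assignment every recorded phenotype matches its genotype and every non-founder's genotype is obtainable from its parents' genotypes, so the pedigree is consistent.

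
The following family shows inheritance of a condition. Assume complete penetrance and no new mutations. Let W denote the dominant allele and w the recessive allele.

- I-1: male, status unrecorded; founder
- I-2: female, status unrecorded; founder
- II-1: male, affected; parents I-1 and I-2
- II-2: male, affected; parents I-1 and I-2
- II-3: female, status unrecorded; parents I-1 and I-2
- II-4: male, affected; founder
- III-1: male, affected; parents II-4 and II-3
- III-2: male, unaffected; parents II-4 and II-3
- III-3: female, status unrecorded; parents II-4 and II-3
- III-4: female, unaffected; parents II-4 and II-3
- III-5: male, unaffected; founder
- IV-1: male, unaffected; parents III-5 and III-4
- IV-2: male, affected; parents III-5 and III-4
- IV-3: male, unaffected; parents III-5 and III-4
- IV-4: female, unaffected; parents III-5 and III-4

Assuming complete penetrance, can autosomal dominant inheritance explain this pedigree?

No

Under autosomal dominant, IV-2 (affected, male) cannot arise from III-5 (unaffected) × III-4 (unaffected).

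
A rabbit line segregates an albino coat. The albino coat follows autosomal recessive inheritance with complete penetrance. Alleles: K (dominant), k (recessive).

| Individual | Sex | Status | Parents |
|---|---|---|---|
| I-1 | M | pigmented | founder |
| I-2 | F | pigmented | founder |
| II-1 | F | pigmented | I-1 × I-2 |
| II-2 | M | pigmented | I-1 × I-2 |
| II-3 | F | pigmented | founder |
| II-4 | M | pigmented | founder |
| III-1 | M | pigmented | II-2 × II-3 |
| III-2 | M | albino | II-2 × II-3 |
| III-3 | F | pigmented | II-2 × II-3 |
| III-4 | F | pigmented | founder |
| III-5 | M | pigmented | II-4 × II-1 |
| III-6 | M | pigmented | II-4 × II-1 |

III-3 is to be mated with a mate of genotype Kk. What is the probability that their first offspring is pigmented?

II-2 is pigmented so carries K and passed k to III-2 (kk), so II-2 is Kk.
II-3 is pigmented so carries K and passed k to III-2 (kk), so II-3 is Kk.
III-3 is a pigmented offspring of II-2 (Kk) × II-3 (Kk), whose cross gives 1/4 KK : 1/2 Kk : 1/4 kk; conditioning on being pigmented, III-3 is KK with probability 1/3, Kk with probability 2/3.
Summing over parental genotype combinations, P(offspring is pigmented) = 1/3·1 + 2/3·3/4 = 5/6.

5/6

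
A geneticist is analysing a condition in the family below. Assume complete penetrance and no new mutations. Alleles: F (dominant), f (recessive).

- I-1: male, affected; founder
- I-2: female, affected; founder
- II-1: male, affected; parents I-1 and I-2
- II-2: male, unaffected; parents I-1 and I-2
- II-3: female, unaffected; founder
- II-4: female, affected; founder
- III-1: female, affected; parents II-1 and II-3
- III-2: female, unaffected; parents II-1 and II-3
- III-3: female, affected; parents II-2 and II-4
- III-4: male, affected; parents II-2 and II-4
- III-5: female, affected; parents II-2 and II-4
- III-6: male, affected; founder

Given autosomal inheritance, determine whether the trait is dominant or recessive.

dominant

I-1 and I-2 are both affected yet have an unaffected child II-2. Under a recessive model two affected parents are homozygous and every child would be affected, so the trait cannot be recessive.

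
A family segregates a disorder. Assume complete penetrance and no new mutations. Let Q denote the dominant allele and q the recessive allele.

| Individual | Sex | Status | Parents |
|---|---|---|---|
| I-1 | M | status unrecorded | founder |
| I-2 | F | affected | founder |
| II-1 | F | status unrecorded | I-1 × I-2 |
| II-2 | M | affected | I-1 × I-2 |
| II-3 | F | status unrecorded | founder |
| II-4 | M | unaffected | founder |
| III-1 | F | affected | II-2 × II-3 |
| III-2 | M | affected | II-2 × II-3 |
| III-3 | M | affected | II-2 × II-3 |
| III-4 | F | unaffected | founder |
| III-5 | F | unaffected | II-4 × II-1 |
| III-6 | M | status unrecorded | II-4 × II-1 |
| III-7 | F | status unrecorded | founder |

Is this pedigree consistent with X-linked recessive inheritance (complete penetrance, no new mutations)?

A consistent assignment under X-linked recessive exists: I-1 X^Q Y, I-2 X^q X^q, II-1 X^Q X^q, II-2 X^q Y, II-3 X^Q X^q, II-4 X^Q Y, III-1 X^q X^q, III-2 X^q Y, III-3 X^q Y, III-4 X^Q X^Q, III-5 X^Q X^Q, III-6 X^Q Y, III-7 X^Q X^Q.
In this assignment every recorded phenotype matches its genotype and every non-founder's genotype is obtainable from its parents' genotypes, so the pedigree is consistent.

Yes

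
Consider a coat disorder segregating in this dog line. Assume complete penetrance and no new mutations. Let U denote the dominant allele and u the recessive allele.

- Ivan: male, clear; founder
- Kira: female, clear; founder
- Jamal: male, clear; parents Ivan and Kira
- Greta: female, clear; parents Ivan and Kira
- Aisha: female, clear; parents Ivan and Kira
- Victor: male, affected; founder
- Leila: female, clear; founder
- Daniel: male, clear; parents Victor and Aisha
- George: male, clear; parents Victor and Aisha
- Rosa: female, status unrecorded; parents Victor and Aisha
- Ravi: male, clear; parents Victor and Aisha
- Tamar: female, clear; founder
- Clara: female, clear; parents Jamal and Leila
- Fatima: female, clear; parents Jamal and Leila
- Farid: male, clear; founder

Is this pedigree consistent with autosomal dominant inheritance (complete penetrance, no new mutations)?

Yes

A consistent assignment under autosomal dominant exists: Ivan uu, Kira uu, Jamal uu, Greta uu, Aisha uu, Victor Uu, Leila uu, Daniel uu, George uu, Rosa Uu, Ravi uu, Tamar uu, Clara uu, Fatima uu, Farid uu.
In this assignment every recorded phenotype matches its genotype and every non-founder's genotype is obtainable from its parents' genotypes, so the pedigree is consistent.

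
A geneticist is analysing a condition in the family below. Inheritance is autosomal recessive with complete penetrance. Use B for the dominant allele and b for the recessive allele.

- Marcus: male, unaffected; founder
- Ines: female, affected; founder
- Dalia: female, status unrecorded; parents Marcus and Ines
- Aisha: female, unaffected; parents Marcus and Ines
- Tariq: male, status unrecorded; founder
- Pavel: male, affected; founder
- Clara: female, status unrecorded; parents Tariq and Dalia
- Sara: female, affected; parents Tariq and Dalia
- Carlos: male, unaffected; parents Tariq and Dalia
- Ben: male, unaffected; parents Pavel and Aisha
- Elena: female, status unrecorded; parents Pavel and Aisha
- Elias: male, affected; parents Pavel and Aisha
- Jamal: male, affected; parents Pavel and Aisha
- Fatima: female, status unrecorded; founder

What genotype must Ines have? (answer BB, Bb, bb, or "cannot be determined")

Ines is affected, so Ines is bb.

bb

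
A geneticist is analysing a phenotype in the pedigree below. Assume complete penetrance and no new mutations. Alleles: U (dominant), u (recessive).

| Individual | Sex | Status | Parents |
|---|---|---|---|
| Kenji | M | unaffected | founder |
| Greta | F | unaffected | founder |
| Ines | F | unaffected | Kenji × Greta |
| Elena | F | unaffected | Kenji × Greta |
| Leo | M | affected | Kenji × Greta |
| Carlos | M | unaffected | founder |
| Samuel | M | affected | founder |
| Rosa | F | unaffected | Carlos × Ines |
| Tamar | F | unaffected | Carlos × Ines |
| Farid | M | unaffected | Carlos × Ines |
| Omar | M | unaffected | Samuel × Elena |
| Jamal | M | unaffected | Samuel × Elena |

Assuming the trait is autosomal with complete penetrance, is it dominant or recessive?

Kenji and Greta are both unaffected yet have an affected child Leo. Under dominance, an affected child requires at least one affected parent, so the trait cannot be dominant.

recessive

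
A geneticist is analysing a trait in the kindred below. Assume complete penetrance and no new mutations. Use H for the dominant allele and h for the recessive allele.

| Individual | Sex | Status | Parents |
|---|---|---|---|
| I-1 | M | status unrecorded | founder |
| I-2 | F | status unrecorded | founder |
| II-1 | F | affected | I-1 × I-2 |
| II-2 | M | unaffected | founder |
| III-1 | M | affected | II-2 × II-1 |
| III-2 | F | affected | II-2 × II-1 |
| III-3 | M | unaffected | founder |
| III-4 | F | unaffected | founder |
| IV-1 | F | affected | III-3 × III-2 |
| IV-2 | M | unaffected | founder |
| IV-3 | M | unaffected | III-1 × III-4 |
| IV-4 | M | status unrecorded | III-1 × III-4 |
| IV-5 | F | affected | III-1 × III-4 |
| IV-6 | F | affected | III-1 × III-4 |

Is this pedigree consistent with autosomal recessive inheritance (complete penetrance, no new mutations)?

A consistent assignment under autosomal recessive exists: I-1 Hh, I-2 Hh, II-1 hh, II-2 Hh, III-1 hh, III-2 hh, III-3 Hh, III-4 Hh, IV-1 hh, IV-2 HH, IV-3 Hh, IV-4 Hh, IV-5 hh, IV-6 hh.
In this assignment every recorded phenotype matches its genotype and every non-founder's genotype is obtainable from its parents' genotypes, so the pedigree is consistent.

Yes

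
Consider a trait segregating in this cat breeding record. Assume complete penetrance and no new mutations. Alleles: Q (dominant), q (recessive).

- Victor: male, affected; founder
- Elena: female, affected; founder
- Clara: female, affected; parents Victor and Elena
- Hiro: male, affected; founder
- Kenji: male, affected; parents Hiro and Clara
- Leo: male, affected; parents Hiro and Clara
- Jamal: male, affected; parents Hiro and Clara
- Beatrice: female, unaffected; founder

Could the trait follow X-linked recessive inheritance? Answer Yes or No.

Yes

A consistent assignment under X-linked recessive exists: Victor X^q Y, Elena X^q X^q, Clara X^q X^q, Hiro X^q Y, Kenji X^q Y, Leo X^q Y, Jamal X^q Y, Beatrice X^Q X^Q.
In this assignment every recorded phenotype matches its genotype and every non-founder's genotype is obtainable from its parents' genotypes, so the pedigree is consistent.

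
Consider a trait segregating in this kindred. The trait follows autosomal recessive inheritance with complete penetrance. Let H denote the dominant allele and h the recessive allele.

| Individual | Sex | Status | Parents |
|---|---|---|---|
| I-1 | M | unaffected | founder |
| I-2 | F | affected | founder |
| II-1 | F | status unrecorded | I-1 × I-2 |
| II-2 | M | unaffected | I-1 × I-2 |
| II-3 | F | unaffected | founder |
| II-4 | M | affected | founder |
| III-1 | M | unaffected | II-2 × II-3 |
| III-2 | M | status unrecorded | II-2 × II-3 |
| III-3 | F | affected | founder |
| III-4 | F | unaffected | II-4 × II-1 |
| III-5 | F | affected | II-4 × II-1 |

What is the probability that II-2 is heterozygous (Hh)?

II-2 is unaffected so carries H and received h from I-2 (hh), so II-2 is Hh, giving P(Hh) = 1.

1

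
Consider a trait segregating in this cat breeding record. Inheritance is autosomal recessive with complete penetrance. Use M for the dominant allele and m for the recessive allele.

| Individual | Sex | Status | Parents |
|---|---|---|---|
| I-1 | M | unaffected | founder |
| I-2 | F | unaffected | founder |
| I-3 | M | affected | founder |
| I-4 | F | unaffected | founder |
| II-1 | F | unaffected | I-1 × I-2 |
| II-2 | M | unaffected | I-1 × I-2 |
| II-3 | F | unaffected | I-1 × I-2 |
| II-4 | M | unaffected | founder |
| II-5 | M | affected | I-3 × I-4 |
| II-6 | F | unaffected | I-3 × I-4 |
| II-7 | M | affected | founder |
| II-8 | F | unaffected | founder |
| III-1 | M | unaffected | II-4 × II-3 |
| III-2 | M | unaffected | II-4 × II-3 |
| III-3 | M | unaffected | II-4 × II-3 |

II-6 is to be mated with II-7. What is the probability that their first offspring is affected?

1/2

II-6 is unaffected so carries M and received m from I-3 (mm), so II-6 is Mm.
II-7 is affected, so II-7 is mm.
The cross gives 1/2 Mm : 1/2 mm, so P(offspring is affected) = 1/2.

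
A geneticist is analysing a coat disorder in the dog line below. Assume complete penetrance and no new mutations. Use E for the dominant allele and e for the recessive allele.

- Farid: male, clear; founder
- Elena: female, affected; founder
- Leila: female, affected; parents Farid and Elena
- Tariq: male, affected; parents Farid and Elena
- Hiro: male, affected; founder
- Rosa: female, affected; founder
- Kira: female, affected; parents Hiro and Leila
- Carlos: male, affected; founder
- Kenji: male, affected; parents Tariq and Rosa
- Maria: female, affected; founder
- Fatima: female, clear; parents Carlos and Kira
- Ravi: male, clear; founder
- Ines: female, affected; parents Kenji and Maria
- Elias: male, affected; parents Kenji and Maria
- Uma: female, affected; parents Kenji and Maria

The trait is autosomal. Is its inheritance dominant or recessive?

Carlos and Kira are both affected yet have a clear child Fatima. Under a recessive model two affected parents are homozygous and every child would be affected, so the trait cannot be recessive.

dominant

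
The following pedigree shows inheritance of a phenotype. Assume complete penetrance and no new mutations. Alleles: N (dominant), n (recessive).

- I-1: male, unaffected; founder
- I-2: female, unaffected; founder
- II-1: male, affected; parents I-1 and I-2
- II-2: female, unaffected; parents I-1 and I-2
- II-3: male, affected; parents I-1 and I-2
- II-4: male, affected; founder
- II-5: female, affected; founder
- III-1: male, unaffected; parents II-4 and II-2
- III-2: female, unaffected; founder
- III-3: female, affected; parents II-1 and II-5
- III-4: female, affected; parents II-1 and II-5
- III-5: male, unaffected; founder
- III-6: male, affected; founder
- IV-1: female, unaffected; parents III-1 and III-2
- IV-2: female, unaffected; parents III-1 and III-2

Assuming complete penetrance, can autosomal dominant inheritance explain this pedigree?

No

Under autosomal dominant, II-1 (affected, male) cannot arise from I-1 (unaffected) × I-2 (unaffected).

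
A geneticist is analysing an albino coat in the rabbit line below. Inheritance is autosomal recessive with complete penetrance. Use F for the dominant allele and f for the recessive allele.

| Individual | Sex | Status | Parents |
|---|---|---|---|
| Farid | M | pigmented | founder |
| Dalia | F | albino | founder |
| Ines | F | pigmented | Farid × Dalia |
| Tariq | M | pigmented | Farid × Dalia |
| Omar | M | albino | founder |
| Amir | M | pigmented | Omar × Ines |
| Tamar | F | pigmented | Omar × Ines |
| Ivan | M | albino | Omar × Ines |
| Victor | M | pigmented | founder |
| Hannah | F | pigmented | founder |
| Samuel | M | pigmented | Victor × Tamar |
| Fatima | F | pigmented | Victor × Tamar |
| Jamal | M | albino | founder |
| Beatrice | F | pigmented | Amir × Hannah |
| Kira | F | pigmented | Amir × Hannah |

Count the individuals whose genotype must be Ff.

4

Obligate heterozygotes: Ines is pigmented so carries F and received f from Dalia (ff), so Ines is Ff; Tariq is pigmented so carries F and received f from Dalia (ff), so Tariq is Ff; Amir is pigmented so carries F and received f from Omar (ff), so Amir is Ff; Tamar is pigmented so carries F and received f from Omar (ff), so Tamar is Ff.
Every other individual is either homozygous by phenotype or has at least one consistent homozygous assignment, so the count is 4.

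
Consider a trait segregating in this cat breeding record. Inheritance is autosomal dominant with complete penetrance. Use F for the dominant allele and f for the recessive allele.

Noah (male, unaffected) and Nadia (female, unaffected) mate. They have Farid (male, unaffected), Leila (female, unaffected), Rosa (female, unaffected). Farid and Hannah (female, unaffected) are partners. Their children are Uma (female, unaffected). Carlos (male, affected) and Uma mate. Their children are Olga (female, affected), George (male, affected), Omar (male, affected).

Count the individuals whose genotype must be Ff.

3

Obligate heterozygotes: Olga is affected so carries F and received f from Uma (ff), so Olga is Ff; George is affected so carries F and received f from Uma (ff), so George is Ff; Omar is affected so carries F and received f from Uma (ff), so Omar is Ff.
Every other individual is either homozygous by phenotype or has at least one consistent homozygous assignment, so the count is 3.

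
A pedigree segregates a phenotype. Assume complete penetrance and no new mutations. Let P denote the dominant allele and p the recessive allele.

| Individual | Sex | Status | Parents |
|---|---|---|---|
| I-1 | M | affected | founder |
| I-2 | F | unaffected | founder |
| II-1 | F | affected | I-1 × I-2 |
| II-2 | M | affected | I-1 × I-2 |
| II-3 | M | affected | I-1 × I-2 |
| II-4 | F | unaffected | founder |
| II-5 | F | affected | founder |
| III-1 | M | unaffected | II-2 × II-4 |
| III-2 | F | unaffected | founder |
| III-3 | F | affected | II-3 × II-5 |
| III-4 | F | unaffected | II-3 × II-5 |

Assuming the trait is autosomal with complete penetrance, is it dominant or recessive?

dominant

II-3 and II-5 are both affected yet have an unaffected child III-4. Under a recessive model two affected parents are homozygous and every child would be affected, so the trait cannot be recessive.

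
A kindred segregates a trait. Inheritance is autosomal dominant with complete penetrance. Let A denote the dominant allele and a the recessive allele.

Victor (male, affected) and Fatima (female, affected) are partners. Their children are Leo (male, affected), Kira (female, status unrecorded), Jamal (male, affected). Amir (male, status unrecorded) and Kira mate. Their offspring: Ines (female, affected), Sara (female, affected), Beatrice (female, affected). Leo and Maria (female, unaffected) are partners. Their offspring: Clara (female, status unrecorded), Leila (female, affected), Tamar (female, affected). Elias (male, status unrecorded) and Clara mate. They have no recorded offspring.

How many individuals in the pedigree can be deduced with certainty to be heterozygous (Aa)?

2

Obligate heterozygotes: Leila is affected so carries A and received a from Maria (aa), so Leila is Aa; Tamar is affected so carries A and received a from Maria (aa), so Tamar is Aa.
Every other individual is either homozygous by phenotype or has at least one consistent homozygous assignment, so the count is 2.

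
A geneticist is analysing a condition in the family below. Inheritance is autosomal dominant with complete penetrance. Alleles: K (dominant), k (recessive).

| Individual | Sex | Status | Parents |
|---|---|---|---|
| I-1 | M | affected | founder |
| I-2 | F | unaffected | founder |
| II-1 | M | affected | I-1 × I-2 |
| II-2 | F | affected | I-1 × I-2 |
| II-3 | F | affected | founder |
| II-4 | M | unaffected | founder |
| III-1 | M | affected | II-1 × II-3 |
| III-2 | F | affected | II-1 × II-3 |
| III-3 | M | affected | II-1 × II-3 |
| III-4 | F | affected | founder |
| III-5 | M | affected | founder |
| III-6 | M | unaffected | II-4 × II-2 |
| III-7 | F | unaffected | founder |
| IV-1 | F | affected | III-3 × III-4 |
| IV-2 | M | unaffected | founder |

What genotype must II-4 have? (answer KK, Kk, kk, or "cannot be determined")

II-4 is unaffected, so II-4 is kk.

kk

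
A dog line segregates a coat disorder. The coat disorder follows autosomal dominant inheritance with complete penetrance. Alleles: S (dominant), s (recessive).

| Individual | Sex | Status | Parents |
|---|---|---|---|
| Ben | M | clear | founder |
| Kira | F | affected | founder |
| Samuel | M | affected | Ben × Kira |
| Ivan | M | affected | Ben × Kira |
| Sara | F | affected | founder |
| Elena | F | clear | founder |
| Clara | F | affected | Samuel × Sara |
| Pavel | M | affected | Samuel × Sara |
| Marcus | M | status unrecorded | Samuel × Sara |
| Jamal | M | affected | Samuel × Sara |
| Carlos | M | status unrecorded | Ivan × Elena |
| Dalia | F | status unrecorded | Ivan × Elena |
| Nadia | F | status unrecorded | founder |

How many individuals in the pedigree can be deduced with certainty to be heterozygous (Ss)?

Obligate heterozygotes: Samuel is affected so carries S and received s from Ben (ss), so Samuel is Ss; Ivan is affected so carries S and received s from Ben (ss), so Ivan is Ss.
Every other individual is either homozygous by phenotype or has at least one consistent homozygous assignment, so the count is 2.

2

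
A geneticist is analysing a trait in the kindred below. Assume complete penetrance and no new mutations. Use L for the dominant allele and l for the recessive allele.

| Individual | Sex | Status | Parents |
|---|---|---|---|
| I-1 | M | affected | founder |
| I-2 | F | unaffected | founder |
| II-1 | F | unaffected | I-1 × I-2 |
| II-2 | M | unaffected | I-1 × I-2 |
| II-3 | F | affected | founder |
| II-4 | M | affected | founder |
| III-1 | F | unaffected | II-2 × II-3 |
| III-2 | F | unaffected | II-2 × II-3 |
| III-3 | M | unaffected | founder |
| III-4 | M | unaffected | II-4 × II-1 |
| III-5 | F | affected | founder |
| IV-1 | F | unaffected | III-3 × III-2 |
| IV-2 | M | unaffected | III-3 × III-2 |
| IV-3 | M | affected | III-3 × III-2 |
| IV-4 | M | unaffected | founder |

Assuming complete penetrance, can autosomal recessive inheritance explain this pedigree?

Yes

A consistent assignment under autosomal recessive exists: I-1 ll, I-2 LL, II-1 Ll, II-2 Ll, II-3 ll, II-4 ll, III-1 Ll, III-2 Ll, III-3 Ll, III-4 Ll, III-5 ll, IV-1 LL, IV-2 LL, IV-3 ll, IV-4 LL.
In this assignment every recorded phenotype matches its genotype and every non-founder's genotype is obtainable from its parents' genotypes, so the pedigree is consistent.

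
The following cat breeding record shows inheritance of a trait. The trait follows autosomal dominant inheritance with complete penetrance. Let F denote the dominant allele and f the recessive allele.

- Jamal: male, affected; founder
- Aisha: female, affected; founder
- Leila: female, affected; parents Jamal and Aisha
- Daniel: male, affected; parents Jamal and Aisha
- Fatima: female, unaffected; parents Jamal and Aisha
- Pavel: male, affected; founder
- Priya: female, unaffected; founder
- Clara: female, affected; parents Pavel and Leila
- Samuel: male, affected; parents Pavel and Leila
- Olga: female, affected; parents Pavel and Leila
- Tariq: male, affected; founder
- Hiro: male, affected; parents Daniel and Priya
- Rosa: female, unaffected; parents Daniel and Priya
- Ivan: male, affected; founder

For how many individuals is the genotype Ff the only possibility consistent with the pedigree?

Obligate heterozygotes: Jamal is affected so carries F and passed f to Fatima (ff), so Jamal is Ff; Aisha is affected so carries F and passed f to Fatima (ff), so Aisha is Ff; Daniel is affected so carries F and passed f to Rosa (ff), so Daniel is Ff; Hiro is affected so carries F and received f from Priya (ff), so Hiro is Ff.
Every other individual is either homozygous by phenotype or has at least one consistent homozygous assignment, so the count is 4.

4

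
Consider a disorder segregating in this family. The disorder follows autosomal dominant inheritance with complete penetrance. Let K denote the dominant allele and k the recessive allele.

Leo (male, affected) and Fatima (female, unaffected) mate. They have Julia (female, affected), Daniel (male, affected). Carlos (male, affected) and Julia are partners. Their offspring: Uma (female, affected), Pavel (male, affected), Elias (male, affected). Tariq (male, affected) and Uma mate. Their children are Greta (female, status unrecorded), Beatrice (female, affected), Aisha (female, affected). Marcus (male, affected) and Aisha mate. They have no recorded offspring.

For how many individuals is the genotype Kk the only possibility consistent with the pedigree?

Obligate heterozygotes: Julia is affected so carries K and received k from Fatima (kk), so Julia is Kk; Daniel is affected so carries K and received k from Fatima (kk), so Daniel is Kk.
Every other individual is either homozygous by phenotype or has at least one consistent homozygous assignment, so the count is 2.

2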